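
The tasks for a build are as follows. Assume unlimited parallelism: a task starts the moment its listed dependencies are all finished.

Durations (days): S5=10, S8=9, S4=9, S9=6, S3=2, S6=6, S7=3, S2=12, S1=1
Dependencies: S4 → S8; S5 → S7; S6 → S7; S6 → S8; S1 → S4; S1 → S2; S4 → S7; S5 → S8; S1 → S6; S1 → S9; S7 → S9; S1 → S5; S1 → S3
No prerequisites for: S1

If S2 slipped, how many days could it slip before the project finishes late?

Critical path: S1→S5→S7→S9 = 1+10+3+6 = 20, so the finish is 20 days.
S2 finishes as early as 13 and must finish by 20.
So S2 can slip 20 − 13 = 7 days.

7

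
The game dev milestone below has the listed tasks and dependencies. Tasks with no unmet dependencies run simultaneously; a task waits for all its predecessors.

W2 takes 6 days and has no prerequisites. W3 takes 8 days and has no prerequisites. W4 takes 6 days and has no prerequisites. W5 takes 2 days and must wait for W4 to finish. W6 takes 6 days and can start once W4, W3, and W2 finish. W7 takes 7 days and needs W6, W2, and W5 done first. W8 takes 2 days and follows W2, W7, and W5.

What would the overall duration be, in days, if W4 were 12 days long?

Actual critical path: W3→W6→W7→W8 = 8+6+7+2 = 23 ⇒ 23 days.
The longest path through W4 is only 21 days, so W4 has float 2.
Now W4→W6→W7→W8 = 12+6+7+2 = 27 is longest, so the finish becomes 27 days.

27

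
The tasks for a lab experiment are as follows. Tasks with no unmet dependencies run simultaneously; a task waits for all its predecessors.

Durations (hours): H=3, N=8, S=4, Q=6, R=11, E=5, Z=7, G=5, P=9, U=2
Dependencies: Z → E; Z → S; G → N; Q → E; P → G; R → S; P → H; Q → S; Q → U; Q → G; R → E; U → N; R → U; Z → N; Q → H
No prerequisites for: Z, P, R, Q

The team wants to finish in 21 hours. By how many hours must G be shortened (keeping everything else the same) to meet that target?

1

Current finish: 22 hours; target: 21.
G is on every critical path, so each hour cut from G cuts the finish by one (this holds down to a finish of 21).
Need 22 − 21 = 1 hour off G → G becomes 4 hours, finish becomes 21.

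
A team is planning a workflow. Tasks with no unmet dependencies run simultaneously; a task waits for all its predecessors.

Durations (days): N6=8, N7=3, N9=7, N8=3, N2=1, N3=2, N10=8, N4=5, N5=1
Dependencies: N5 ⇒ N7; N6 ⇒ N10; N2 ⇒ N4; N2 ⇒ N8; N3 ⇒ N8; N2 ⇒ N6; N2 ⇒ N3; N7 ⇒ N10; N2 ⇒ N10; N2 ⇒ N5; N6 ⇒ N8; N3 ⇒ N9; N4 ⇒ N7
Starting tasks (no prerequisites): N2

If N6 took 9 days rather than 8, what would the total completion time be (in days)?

18

The binding path is N2→N6→N10 = 1+8+8 = 17; finish at 17 days.
Since N6 is critical, the +1 change carries straight to that chain (now 18 days).
No other chain overtakes it, so the finish is 18 days.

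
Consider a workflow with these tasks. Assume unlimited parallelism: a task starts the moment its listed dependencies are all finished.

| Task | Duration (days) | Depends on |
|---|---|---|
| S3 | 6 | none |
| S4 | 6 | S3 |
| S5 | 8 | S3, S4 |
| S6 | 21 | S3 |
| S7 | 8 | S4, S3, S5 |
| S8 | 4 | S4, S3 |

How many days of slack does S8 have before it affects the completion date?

12

The longest chain is S3→S4→S5→S7 = 6+6+8+8 = 28; overall finish 28 days.
Longest path through S8: 16 days (earliest finish 16, latest finish 28).
Float = 28 − 16 = 12.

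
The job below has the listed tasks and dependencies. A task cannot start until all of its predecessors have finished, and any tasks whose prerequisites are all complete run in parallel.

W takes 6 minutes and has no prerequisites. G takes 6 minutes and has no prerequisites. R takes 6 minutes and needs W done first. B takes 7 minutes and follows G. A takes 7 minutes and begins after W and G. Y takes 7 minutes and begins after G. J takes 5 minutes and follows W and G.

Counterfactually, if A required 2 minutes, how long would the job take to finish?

13

As given, the longest chain is W→A = 6+7 = 13, so the finish is 13 minutes.
Since A is critical, the -5 change carries straight to that chain (now 8 minutes).
Now G→B = 6+7 = 13 is longest, so the finish becomes 13 minutes.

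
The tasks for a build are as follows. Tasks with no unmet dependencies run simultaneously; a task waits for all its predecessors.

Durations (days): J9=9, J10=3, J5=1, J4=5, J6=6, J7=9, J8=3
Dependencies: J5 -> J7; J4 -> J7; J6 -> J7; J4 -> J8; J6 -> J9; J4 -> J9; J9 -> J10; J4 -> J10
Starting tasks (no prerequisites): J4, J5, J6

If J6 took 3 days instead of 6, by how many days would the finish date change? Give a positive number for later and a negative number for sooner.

As given, the longest chain is J6→J9→J10 = 6+9+3 = 18, so the finish is 18 days.
J6 lies on that path, so at 3 days the path becomes 15 days.
New critical path: J4→J9→J10 = 5+9+3 = 17 ⇒ 17 days.
Change in finish: 17 − 18 = -1 days.

-1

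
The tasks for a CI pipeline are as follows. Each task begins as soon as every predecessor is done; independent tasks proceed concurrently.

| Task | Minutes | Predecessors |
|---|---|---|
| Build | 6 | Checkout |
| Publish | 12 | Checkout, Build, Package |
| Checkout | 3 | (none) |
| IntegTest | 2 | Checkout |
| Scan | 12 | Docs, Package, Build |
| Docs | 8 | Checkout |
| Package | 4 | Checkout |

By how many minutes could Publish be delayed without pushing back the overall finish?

2

Checkout→Docs→Scan = 3+8+12 = 23 sets the makespan at 23 minutes.
Publish finishes as early as 21 and must finish by 23.
So Publish can slip 23 − 21 = 2 minutes.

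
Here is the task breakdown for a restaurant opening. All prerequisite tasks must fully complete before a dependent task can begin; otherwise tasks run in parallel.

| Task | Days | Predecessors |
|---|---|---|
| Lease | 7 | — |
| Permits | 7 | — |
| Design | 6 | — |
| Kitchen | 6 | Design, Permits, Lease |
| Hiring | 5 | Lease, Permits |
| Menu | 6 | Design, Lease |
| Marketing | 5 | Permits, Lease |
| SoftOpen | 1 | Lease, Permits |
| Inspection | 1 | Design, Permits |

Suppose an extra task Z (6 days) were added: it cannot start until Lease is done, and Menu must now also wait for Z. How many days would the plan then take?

Originally the plan takes 13 days.
With Z inserted, Menu now waits for max(Design, Lease, Z).
New critical path: Lease→Z→Menu = 7+6+6 = 19 ⇒ 19 days.

19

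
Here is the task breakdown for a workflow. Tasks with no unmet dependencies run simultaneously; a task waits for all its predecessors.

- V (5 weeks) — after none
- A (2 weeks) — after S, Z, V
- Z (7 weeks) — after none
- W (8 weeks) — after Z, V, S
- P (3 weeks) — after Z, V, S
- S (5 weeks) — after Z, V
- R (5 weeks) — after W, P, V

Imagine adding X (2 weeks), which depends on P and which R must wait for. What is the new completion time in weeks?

Originally the workflow takes 25 weeks.
With X inserted, R now waits for max(W, P, V, X).
New critical path: Z→S→W→R = 7+5+8+5 = 25 ⇒ 25 weeks.

25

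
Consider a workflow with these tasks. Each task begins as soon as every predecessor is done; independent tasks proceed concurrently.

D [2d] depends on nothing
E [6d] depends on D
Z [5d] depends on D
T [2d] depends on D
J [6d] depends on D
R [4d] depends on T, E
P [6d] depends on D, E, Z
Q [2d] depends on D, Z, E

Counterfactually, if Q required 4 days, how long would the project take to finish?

The binding path is D→E→P = 2+6+6 = 14; finish at 14 days.
Q has 4 days of float (longest path through it is 10).
The critical path is still D→E→P; finish is now 14 days.

14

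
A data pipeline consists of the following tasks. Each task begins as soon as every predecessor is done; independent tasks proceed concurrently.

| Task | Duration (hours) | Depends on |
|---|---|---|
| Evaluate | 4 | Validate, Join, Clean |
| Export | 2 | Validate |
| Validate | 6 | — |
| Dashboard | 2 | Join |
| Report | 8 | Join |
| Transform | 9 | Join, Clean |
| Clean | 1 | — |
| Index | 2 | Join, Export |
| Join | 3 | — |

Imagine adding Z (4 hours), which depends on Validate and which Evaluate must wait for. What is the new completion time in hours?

14

Originally the plan takes 12 hours.
With Z inserted, Evaluate now waits for max(Validate, Join, Clean, Z).
New critical path: Validate→Z→Evaluate = 6+4+4 = 14 ⇒ 14 hours.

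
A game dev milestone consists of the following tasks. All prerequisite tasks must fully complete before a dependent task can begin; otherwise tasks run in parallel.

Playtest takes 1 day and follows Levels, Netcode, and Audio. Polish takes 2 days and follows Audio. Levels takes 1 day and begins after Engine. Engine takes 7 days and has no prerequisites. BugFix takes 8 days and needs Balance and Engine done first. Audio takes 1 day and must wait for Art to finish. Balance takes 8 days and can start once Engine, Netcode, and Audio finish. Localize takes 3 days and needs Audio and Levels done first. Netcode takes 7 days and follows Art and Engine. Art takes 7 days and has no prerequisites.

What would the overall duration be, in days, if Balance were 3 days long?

As given, the longest chain is Engine→Netcode→Balance→BugFix = 7+7+8+8 = 30, so the finish is 30 days.
Since Balance is critical, the -5 change carries straight to that chain (now 25 days).
That remains the longest chain; total 25 days.

25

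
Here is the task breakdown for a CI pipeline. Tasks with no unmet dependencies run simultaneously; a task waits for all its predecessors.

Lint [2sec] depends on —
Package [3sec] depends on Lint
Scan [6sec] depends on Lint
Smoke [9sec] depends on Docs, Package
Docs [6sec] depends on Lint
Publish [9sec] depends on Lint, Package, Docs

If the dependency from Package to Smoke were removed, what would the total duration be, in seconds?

17

Before: longest chain Lint→Docs→Publish = 2+6+9 = 17, finish 17.
Dropping Package→Smoke doesn't change Smoke's earliest start (8); another predecessor still binds.
The longest chain is now Lint→Docs→Publish = 2+6+9 = 17, so the plan takes 17 seconds.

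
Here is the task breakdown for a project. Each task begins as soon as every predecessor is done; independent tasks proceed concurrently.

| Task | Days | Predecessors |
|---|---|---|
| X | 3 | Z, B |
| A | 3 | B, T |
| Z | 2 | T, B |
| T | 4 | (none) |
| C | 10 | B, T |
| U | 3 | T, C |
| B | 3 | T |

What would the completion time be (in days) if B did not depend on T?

With the dependency in place, T→B→C→U = 4+3+10+3 = 20 sets the finish at 20 days.
Without T→B, B's earliest start moves from 4 to 0.
The longest chain is now T→C→U = 4+10+3 = 17, so the project takes 17 days.

17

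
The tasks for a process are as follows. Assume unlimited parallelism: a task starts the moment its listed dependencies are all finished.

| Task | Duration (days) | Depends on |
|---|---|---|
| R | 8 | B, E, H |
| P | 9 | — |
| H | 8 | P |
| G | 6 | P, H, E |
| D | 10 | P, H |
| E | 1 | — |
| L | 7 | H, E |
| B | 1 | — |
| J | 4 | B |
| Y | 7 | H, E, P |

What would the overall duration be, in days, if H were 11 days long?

Critical path before the change: P→H→D = 9+8+10 = 27 giving 27 days.
H is on the critical path; changing it to 11 makes that path 30 days.
The critical path is still P→H→D; finish is now 30 days.

30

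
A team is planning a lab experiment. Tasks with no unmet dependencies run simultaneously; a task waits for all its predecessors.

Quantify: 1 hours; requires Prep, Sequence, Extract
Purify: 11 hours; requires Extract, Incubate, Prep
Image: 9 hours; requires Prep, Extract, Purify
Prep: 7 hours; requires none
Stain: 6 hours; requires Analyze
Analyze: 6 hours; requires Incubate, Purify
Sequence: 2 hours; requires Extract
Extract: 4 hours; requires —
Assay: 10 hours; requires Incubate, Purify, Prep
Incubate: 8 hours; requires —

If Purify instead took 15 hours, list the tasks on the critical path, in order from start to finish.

Incubate, Purify, Analyze, Stain

Critical path before the change: Incubate→Purify→Analyze→Stain = 8+11+6+6 = 31 giving 31 hours.
Since Purify is critical, the +4 change carries straight to that chain (now 35 hours).
That remains the longest chain; total 35 hours.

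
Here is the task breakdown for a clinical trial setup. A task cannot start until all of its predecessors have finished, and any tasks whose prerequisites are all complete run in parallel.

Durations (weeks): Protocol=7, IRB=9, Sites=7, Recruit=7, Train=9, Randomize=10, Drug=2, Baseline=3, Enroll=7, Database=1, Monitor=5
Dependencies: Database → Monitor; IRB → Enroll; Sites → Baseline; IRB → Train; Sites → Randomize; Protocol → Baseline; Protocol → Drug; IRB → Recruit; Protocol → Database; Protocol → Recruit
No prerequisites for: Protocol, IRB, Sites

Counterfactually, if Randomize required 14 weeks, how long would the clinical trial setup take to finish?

Actual critical path: IRB→Train = 9+9 = 18 ⇒ 18 weeks.
Randomize has 1 week of float (longest path through it is 17).
The binding chain switches to Sites→Randomize = 7+14 = 21; finish 21 weeks.

21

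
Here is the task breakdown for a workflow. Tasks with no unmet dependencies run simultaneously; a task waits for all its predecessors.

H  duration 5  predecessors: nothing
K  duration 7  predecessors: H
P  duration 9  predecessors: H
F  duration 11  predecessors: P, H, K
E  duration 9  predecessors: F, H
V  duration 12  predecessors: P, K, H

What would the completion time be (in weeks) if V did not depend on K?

34

Before: longest chain H→P→F→E = 5+9+11+9 = 34, finish 34.
Dropping K→V doesn't change V's earliest start (14); another predecessor still binds.
After: H→P→F→E = 5+9+11+9 = 34 → 34 weeks.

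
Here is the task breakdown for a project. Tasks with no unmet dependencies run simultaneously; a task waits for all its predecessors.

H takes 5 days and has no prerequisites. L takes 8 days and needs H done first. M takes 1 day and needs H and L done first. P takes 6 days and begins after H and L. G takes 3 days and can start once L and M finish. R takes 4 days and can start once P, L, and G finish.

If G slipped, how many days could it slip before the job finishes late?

Critical path: H→L→P→R = 5+8+6+4 = 23, so the finish is 23 days.
Longest path through G: 21 days (earliest finish 17, latest finish 19).
Float = 23 − 21 = 2.

2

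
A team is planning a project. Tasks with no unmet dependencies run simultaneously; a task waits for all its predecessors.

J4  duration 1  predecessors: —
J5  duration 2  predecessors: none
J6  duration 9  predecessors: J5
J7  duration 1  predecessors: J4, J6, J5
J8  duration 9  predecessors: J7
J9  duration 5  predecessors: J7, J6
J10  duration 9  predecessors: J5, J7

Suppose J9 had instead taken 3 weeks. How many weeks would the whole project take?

21

The binding path is J5→J6→J7→J8 = 2+9+1+9 = 21; finish at 21 weeks.
J9 has 4 weeks of float (longest path through it is 17).
No other chain overtakes it, so the finish is 21 weeks.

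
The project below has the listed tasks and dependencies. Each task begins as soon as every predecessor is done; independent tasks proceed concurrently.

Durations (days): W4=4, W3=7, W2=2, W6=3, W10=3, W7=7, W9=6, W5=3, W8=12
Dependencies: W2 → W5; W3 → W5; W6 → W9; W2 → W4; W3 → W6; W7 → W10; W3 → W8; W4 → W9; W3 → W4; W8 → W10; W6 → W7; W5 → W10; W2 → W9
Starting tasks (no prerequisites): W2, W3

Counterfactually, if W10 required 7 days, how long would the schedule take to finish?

26

Baseline: W3→W8→W10 = 7+12+3 = 22 → 22 days.
W10 is on the critical path; changing it to 7 makes that path 26 days.
That remains the longest chain; total 26 days.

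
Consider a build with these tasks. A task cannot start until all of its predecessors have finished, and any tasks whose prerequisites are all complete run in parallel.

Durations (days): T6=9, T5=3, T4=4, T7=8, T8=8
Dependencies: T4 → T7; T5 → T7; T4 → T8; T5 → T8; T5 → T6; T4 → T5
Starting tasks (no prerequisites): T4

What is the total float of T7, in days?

T4→T5→T6 = 4+3+9 = 16 sets the makespan at 16 days.
The longest chain containing T7 totals 15 days.
Slack of T7 = 8 − 7 = 1 day.

1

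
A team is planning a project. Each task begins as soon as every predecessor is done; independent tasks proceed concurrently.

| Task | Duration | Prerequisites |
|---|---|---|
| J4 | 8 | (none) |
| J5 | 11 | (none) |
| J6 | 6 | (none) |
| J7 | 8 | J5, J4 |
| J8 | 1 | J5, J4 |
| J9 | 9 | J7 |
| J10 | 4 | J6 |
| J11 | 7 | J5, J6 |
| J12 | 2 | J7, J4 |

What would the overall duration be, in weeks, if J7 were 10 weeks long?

30

Critical path before the change: J5→J7→J9 = 11+8+9 = 28 giving 28 weeks.
J7 is on the critical path; changing it to 10 makes that path 30 weeks.
The critical path is still J5→J7→J9; finish is now 30 weeks.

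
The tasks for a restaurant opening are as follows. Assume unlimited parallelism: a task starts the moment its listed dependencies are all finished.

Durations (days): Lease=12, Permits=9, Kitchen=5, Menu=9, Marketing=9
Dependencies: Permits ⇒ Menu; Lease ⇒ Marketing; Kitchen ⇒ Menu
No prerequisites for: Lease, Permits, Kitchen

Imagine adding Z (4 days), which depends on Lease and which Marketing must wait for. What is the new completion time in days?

25

Originally the plan takes 21 days.
With Z inserted, Marketing now waits for max(Lease, Z).
New critical path: Lease→Z→Marketing = 12+4+9 = 25 ⇒ 25 days.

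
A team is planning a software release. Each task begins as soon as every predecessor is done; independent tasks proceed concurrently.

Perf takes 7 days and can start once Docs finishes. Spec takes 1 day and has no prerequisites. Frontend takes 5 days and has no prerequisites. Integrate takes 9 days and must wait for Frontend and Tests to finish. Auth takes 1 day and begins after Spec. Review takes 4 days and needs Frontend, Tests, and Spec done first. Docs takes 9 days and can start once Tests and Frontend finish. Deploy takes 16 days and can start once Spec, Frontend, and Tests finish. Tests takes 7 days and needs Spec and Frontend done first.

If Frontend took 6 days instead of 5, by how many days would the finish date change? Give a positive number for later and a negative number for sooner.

Critical path before the change: Frontend→Tests→Docs→Perf = 5+7+9+7 = 28 giving 28 days.
Since Frontend is critical, the +1 change carries straight to that chain (now 29 days).
The critical path is still Frontend→Tests→Docs→Perf; finish is now 29 days.
Change in finish: 29 − 28 = +1 days.

1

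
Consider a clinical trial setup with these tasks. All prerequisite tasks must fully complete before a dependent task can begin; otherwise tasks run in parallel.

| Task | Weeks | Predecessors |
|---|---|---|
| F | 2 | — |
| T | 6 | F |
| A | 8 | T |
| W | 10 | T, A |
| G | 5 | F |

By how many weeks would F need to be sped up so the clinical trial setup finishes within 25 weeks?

1

Current finish: 26 weeks; target: 25.
F is on every critical path, so each week cut from F cuts the finish by one (this holds down to a finish of 25).
Need 26 − 25 = 1 week off F → F becomes 1 week, finish becomes 25.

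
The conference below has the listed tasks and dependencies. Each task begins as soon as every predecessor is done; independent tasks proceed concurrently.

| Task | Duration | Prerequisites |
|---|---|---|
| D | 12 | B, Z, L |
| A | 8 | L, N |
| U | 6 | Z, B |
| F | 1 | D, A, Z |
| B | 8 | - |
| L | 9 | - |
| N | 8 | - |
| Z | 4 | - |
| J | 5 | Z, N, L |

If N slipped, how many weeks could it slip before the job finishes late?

5

L→D→F = 9+12+1 = 22 sets the makespan at 22 weeks.
N finishes as early as 8 and must finish by 13.
Float = 22 − 17 = 5.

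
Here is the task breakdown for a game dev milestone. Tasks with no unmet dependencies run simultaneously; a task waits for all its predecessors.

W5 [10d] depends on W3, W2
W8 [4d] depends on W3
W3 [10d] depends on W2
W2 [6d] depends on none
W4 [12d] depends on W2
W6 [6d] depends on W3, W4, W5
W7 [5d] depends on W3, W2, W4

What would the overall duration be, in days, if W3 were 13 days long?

35

Critical path before the change: W2→W3→W5→W6 = 6+10+10+6 = 32 giving 32 days.
Since W3 is critical, the +3 change carries straight to that chain (now 35 days).
That remains the longest chain; total 35 days.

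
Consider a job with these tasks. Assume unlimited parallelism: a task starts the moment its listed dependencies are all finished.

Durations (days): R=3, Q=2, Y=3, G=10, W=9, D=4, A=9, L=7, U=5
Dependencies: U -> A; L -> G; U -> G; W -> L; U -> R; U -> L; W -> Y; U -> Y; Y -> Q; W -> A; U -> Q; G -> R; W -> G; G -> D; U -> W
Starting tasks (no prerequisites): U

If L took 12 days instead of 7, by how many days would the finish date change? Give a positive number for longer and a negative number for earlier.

5

Critical path before the change: U→W→L→G→D = 5+9+7+10+4 = 35 giving 35 days.
Since L is critical, the +5 change carries straight to that chain (now 40 days).
The critical path is still U→W→L→G→D; finish is now 40 days.
Change in finish: 40 − 35 = +5 days.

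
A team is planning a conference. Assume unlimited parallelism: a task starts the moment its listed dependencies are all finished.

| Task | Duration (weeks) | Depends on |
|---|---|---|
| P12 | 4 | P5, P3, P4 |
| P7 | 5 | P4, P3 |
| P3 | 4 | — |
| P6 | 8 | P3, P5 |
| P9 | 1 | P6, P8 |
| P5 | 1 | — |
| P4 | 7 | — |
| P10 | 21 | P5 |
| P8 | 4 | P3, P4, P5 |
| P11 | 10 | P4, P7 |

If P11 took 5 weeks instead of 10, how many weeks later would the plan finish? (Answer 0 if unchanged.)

0

Critical path before the change: P4→P7→P11 = 7+5+10 = 22 giving 22 weeks.
P11 lies on that path, so at 5 weeks the path becomes 17 weeks.
Now P5→P10 = 1+21 = 22 is longest, so the finish becomes 22 weeks.
Change in finish: 22 − 22 = +0 weeks.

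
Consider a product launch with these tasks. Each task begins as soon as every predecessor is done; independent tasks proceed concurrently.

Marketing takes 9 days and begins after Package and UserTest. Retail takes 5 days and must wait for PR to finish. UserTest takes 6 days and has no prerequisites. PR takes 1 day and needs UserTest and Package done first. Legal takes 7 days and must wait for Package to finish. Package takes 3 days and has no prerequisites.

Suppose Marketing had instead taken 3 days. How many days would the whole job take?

As given, the longest chain is UserTest→Marketing = 6+9 = 15, so the finish is 15 days.
Since Marketing is critical, the -6 change carries straight to that chain (now 9 days).
New critical path: UserTest→PR→Retail = 6+1+5 = 12 ⇒ 12 days.

12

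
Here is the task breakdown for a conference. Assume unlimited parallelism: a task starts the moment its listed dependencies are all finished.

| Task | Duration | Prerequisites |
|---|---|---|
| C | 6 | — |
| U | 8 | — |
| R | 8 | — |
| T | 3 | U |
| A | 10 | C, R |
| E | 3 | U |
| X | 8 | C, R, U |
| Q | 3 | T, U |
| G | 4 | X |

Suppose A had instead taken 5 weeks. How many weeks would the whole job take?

20

The binding path is U→X→G = 8+8+4 = 20; finish at 20 weeks.
The longest path through A is only 18 weeks, so A has float 2.
The critical path is still U→X→G; finish is now 20 weeks.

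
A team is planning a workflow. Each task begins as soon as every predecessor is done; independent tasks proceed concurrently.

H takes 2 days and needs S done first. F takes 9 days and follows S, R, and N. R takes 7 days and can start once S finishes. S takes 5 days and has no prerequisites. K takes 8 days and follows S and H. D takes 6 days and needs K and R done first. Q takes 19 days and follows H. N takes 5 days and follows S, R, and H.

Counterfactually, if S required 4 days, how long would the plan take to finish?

Baseline: S→H→Q = 5+2+19 = 26 → 26 days.
Since S is critical, the -1 change carries straight to that chain (now 25 days).
The critical path is still S→H→Q; finish is now 25 days.

25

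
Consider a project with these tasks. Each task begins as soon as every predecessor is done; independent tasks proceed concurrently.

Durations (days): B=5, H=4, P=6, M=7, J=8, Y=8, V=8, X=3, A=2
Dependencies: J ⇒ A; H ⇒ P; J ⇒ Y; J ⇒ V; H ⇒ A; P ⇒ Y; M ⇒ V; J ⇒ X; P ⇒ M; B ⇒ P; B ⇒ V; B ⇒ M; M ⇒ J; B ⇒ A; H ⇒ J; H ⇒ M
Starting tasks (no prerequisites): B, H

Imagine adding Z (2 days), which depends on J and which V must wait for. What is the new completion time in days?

Originally the plan takes 34 days.
With Z inserted, V now waits for max(M, J, B, Z).
New critical path: B→P→M→J→Z→V = 5+6+7+8+2+8 = 36 ⇒ 36 days.

36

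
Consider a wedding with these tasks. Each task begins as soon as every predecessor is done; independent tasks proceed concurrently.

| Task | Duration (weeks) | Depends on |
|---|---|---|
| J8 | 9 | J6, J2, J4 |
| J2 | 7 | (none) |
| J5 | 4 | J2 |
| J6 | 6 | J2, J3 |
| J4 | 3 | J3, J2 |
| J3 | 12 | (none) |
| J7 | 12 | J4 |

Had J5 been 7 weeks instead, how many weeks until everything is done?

As given, the longest chain is J3→J4→J7 = 12+3+12 = 27, so the finish is 27 weeks.
J5 has 16 weeks of float (longest path through it is 11).
No other chain overtakes it, so the finish is 27 weeks.

27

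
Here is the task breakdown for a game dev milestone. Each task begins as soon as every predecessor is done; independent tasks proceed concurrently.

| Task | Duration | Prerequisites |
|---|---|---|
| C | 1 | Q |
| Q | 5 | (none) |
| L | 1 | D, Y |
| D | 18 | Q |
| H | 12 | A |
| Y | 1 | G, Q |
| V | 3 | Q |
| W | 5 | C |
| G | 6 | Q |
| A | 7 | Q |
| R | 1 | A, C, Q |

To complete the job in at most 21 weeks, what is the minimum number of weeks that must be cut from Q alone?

3

Current finish: 24 weeks; target: 21.
Q is on every critical path, so each week cut from Q cuts the finish by one (this holds down to a finish of 20).
Need 24 − 21 = 3 weeks off Q → Q becomes 2 weeks, finish becomes 21.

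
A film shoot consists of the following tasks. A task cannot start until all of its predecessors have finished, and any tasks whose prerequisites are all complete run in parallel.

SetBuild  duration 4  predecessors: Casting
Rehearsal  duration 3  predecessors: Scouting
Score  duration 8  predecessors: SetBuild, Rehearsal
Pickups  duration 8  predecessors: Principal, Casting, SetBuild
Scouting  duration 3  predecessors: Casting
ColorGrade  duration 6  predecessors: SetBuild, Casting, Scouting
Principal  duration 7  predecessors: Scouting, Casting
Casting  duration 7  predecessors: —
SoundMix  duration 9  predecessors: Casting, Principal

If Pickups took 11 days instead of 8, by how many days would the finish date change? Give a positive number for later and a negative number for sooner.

2

The binding path is Casting→Scouting→Principal→SoundMix = 7+3+7+9 = 26; finish at 26 days.
Pickups is off the critical path — its longest chain is 25 days, giving 1 of slack.
Now Casting→Scouting→Principal→Pickups = 7+3+7+11 = 28 is longest, so the finish becomes 28 days.
Change in finish: 28 − 26 = +2 days.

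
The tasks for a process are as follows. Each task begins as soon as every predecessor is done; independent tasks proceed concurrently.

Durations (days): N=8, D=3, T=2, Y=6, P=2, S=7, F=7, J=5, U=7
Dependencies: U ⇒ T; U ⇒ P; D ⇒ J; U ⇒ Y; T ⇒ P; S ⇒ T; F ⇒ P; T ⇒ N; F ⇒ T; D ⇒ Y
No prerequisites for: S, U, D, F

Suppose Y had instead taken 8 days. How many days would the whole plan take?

17

Baseline: S→T→N = 7+2+8 = 17 → 17 days.
Y is off the critical path — its longest chain is 13 days, giving 4 of slack.
The critical path is still S→T→N; finish is now 17 days.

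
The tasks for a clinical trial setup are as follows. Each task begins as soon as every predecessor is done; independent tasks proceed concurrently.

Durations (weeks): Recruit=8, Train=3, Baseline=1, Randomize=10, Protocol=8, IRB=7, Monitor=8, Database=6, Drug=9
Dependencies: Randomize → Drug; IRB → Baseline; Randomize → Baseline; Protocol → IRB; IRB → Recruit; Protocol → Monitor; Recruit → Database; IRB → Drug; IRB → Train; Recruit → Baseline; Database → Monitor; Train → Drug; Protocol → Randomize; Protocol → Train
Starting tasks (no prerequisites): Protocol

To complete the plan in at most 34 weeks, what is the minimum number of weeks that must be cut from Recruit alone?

Current finish: 37 weeks; target: 34.
Recruit is on every critical path, so each week cut from Recruit cuts the finish by one (this holds down to a finish of 30).
Need 37 − 34 = 3 weeks off Recruit → Recruit becomes 5 weeks, finish becomes 34.

3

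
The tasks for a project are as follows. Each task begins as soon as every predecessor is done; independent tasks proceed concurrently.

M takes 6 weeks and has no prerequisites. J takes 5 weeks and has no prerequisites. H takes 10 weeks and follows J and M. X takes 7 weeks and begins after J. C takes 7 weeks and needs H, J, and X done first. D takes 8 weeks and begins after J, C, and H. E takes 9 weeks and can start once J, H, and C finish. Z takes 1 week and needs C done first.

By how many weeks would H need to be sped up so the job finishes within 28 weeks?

4

Current finish: 32 weeks; target: 28.
H is on every critical path, so each week cut from H cuts the finish by one (this holds down to a finish of 28).
Need 32 − 28 = 4 weeks off H → H becomes 6 weeks, finish becomes 28.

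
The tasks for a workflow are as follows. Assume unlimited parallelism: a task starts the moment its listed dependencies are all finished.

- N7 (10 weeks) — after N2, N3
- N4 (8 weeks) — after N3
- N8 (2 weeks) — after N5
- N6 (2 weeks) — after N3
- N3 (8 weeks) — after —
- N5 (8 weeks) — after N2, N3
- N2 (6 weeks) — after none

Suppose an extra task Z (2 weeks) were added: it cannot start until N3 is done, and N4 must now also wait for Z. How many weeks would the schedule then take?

Originally the schedule takes 18 weeks.
With Z inserted, N4 now waits for max(N3, Z).
New critical path: N3→Z→N4 = 8+2+8 = 18 ⇒ 18 weeks.

18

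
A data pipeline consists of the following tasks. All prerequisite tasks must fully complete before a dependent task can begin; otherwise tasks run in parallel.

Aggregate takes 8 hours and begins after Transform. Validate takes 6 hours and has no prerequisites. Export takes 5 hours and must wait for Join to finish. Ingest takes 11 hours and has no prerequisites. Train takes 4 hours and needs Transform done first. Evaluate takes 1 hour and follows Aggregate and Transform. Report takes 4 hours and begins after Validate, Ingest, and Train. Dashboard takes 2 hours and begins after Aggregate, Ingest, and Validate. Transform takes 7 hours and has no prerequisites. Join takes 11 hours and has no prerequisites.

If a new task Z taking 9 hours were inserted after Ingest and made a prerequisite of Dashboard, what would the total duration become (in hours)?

22

Originally the job takes 17 hours.
With Z inserted, Dashboard now waits for max(Aggregate, Ingest, Validate, Z).
New critical path: Ingest→Z→Dashboard = 11+9+2 = 22 ⇒ 22 hours.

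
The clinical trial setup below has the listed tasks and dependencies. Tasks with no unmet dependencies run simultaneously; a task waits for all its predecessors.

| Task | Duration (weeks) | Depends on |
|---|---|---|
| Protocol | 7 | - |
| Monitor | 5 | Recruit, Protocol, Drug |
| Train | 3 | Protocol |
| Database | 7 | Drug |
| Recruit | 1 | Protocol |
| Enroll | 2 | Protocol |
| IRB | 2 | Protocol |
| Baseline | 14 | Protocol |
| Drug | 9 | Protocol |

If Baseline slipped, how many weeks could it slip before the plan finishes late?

Critical path: Protocol→Drug→Database = 7+9+7 = 23, so the finish is 23 weeks.
Baseline finishes as early as 21 and must finish by 23.
So Baseline can slip 23 − 21 = 2 weeks.

2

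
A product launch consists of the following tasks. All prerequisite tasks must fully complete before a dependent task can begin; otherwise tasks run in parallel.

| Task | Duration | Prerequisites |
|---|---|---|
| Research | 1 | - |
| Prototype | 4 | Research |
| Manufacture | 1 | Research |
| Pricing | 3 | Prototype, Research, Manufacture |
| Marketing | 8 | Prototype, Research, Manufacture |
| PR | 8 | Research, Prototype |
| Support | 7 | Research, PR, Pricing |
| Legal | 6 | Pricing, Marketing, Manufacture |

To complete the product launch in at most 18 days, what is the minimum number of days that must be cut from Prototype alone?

2

Current finish: 20 days; target: 18.
Prototype is on every critical path, so each day cut from Prototype cuts the finish by one (this holds down to a finish of 17).
Need 20 − 18 = 2 days off Prototype → Prototype becomes 2 days, finish becomes 18.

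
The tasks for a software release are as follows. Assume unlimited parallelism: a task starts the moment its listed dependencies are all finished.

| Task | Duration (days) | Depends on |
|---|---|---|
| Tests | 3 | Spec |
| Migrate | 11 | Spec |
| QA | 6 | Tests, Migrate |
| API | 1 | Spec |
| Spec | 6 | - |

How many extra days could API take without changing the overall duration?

16

The longest chain is Spec→Migrate→QA = 6+11+6 = 23; overall finish 23 days.
Longest path through API: 7 days (earliest finish 7, latest finish 23).
Slack of API = 22 − 6 = 16 days.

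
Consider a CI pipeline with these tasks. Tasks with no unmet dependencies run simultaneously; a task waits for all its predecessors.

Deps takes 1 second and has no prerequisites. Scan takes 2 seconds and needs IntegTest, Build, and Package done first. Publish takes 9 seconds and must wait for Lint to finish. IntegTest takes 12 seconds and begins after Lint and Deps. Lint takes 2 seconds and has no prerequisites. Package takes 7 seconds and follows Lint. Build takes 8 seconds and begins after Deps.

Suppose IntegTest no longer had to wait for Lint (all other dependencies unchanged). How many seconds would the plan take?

15

With the dependency in place, Lint→IntegTest→Scan = 2+12+2 = 16 sets the finish at 16 seconds.
Without Lint→IntegTest, IntegTest's earliest start moves from 2 to 1.
The longest chain is now Deps→IntegTest→Scan = 1+12+2 = 15, so the plan takes 15 seconds.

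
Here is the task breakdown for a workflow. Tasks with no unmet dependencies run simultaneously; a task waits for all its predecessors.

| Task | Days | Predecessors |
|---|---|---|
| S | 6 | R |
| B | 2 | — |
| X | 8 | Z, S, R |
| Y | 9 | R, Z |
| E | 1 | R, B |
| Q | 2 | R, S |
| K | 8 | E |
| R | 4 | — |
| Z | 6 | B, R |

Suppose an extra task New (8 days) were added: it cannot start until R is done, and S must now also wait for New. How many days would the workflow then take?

26

Originally the workflow takes 19 days.
With New inserted, S now waits for max(R, New).
New critical path: R→New→S→X = 4+8+6+8 = 26 ⇒ 26 days.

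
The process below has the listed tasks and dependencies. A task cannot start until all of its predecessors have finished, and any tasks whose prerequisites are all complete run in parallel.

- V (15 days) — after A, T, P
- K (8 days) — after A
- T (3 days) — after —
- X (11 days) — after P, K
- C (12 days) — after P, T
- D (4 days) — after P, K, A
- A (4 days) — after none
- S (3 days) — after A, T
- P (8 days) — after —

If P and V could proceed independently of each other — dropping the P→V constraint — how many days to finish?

23

Before: longest chain P→V = 8+15 = 23, finish 23.
Without P→V, V's earliest start moves from 8 to 4.
After: A→K→X = 4+8+11 = 23 → 23 days.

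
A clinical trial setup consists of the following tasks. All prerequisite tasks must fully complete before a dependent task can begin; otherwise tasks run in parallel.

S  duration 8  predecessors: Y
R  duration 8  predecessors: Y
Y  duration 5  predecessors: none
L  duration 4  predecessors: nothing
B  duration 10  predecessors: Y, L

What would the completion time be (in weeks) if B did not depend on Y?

14

With the dependency in place, Y→B = 5+10 = 15 sets the finish at 15 weeks.
Without Y→B, B's earliest start moves from 5 to 4.
The longest chain is now L→B = 4+10 = 14, so the schedule takes 14 weeks.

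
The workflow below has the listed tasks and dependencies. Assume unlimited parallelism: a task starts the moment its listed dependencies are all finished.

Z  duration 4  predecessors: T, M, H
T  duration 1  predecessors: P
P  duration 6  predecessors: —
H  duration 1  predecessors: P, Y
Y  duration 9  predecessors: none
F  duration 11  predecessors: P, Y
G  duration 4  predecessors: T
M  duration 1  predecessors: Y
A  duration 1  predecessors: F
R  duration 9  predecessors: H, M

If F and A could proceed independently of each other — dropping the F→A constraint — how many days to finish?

20

Before: longest chain Y→F→A = 9+11+1 = 21, finish 21.
Without F→A, A's earliest start moves from 20 to 0.
New critical path: Y→F = 9+11 = 20 ⇒ 20 days.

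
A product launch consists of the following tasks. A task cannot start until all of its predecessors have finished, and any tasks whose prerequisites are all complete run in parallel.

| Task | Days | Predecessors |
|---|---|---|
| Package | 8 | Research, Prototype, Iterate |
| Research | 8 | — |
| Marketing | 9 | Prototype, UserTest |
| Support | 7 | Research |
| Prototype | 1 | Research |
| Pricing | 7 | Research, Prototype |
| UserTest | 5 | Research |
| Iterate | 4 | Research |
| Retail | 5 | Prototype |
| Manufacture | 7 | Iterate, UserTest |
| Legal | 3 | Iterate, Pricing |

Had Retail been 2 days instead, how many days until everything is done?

As given, the longest chain is Research→UserTest→Marketing = 8+5+9 = 22, so the finish is 22 days.
Retail has 8 days of float (longest path through it is 14).
That remains the longest chain; total 22 days.

22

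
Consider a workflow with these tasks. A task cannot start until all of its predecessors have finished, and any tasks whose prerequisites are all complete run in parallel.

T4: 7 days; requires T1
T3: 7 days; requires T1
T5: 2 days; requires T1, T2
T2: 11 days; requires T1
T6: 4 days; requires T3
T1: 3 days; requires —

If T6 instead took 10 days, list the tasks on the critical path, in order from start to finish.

Actual critical path: T1→T2→T5 = 3+11+2 = 16 ⇒ 16 days.
T6 has 2 days of float (longest path through it is 14).
Now T1→T3→T6 = 3+7+10 = 20 is longest, so the finish becomes 20 days.

T1, T3, T6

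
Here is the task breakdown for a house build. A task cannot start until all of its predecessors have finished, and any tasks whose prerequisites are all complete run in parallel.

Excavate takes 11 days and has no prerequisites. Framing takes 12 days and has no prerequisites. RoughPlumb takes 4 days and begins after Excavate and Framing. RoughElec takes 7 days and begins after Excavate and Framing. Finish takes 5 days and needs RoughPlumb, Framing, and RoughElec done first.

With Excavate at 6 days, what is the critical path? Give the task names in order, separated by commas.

As given, the longest chain is Framing→RoughElec→Finish = 12+7+5 = 24, so the finish is 24 days.
Excavate has 1 day of float (longest path through it is 23).
No other chain overtakes it, so the finish is 24 days.

Framing, RoughElec, Finish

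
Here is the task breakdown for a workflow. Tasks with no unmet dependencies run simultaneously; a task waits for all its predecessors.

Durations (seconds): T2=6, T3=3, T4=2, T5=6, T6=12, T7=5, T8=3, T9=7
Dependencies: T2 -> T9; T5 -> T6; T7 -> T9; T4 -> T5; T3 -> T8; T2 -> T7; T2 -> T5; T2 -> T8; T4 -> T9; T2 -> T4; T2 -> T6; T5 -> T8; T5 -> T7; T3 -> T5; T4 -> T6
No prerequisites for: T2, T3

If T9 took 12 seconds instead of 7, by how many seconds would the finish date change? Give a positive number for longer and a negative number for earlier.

5

Actual critical path: T2→T4→T5→T7→T9 = 6+2+6+5+7 = 26 ⇒ 26 seconds.
Since T9 is critical, the +5 change carries straight to that chain (now 31 seconds).
The critical path is still T2→T4→T5→T7→T9; finish is now 31 seconds.
Change in finish: 31 − 26 = +5 seconds.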